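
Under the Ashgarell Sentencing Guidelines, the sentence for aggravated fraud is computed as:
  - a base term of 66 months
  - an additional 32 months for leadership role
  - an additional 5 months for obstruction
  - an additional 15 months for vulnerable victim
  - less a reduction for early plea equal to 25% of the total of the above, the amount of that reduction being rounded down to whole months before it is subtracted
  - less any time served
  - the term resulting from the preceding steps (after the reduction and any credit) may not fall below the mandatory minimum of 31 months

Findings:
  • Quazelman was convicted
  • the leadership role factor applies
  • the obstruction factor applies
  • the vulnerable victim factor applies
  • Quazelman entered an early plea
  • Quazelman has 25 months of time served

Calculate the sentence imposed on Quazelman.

Leadership role enhancement: +32 months
Obstruction enhancement: +5 months
Vulnerable victim enhancement: +15 months
Adjusted term: 66 months + 32 months + 5 months + 15 months = 118 months
Early plea reduction: 25% of 118 months = 29 months (rounded down)
After reduction: 118 − 29 = 89 months
Less time served: 89 months − 25 months = 64 months
Minimum 31 months: 64 months meets the minimum, no increase.

Sentence: 64 months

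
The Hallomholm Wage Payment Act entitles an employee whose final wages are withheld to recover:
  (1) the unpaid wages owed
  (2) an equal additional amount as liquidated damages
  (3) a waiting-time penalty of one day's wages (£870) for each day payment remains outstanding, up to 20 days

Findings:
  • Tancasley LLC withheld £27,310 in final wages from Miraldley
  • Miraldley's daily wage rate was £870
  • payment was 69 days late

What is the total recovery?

Total award: £72,020

Liquidated damages (equal amount): £27,310
Penalty days: min(69, 20) = 20
Waiting-time penalty: 20 × £870 = £17,400
Total award: £27,310 + £27,310 + £17,400 = £72,020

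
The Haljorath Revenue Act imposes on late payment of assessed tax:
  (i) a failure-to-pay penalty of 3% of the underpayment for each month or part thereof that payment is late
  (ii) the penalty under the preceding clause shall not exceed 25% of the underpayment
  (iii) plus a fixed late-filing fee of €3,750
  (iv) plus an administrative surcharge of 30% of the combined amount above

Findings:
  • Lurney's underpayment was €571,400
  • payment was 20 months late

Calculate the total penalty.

Accrued rate: 3% × 20 = 60%, capped at 25% → 25%
Failure-to-pay penalty: 25% of €571,400 = €142,850
Penalty before surcharge: €142,850 + €3,750 = €146,600
Administrative surcharge: 30% of €146,600 = €43,980
Total penalty: €146,600 + €43,980 = €190,580

Penalty: €190,580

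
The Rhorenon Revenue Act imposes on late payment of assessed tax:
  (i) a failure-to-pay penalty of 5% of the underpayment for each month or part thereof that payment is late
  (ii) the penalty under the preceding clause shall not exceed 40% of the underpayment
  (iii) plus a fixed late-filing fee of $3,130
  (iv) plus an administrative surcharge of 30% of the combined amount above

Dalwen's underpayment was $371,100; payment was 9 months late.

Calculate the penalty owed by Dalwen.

Accrued rate: 5% × 9 = 45%, capped at 40% → 40%
Failure-to-pay penalty: 40% of $371,100 = $148,440
Penalty before surcharge: $148,440 + $3,130 = $151,570
Administrative surcharge: 30% of $151,570 = $45,471
Total penalty: $151,570 + $45,471 = $197,041

$197,041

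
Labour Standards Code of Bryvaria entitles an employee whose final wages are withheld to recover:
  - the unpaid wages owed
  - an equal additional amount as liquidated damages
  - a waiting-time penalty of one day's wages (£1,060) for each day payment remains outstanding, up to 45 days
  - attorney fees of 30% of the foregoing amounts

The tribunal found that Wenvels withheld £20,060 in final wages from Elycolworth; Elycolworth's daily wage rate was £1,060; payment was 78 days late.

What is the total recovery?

£114,166

Liquidated damages (equal amount): £20,060
Penalty days: min(78, 45) = 45
Waiting-time penalty: 45 × £1,060 = £47,700
Subtotal: £20,060 + £20,060 + £47,700 = £87,820
Attorney fees: 30% of £87,820 = £26,346
Total award: £87,820 + £26,346 = £114,166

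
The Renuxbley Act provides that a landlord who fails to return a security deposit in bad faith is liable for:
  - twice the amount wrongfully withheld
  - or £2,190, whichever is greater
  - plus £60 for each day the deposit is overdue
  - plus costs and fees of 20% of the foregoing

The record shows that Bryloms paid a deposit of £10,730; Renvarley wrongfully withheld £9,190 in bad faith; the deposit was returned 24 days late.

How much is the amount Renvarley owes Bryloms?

£23,784

Doubled: 2 × £9,190 = £18,380
Minimum £2,190: £18,380 meets the minimum, no increase.
Late-return penalty: 24 × £60 = £1,440
Damages plus late penalty: £18,380 + £1,440 = £19,820
Costs and fees: 20% of £19,820 = £3,964
Total recovery: £19,820 + £3,964 = £23,784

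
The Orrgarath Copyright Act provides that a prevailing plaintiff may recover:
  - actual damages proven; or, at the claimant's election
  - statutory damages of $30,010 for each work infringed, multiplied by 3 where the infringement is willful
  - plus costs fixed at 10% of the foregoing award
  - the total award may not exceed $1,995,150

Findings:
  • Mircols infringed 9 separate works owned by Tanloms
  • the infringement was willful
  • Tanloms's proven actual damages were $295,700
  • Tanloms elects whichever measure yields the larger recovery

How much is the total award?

Statutory damages: 9 × $30,010 = $270,090
Trebled: 3 × $270,090 = $810,270
Greater of actual damages ($295,700) or enhanced statutory damages ($810,270): $810,270
Costs: 10% of $810,270 = $81,027
Award plus costs: $810,270 + $81,027 = $891,297
Cap at $1,995,150: $891,297 is within the cap, no reduction.

$891,297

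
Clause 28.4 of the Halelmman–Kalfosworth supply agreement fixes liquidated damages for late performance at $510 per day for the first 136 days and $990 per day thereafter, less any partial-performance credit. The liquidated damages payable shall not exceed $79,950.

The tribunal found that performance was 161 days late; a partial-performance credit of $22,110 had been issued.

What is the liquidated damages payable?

$72,000

First 136 days: 136 × $510 = $69,360
Remaining days: (161 − 136) × $990 = $24,750
Accrued per-day damages: $69,360 + $24,750 = $94,110
Less partial-performance credit: $94,110 − $22,110 = $72,000
Cap at $79,950: $72,000 is within the cap, no reduction.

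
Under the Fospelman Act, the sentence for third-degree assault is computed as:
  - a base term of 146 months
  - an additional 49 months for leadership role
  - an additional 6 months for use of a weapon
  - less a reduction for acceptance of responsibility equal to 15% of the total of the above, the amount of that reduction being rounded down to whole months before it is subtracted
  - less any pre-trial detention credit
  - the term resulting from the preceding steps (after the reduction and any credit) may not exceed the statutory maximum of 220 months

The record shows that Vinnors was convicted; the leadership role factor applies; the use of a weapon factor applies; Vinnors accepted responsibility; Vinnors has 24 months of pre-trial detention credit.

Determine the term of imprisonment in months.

Leadership role enhancement: +49 months
Use of a weapon enhancement: +6 months
Adjusted term: 146 months + 49 months + 6 months = 201 months
Acceptance of responsibility reduction: 15% of 201 months = 30 months (rounded down)
After reduction: 201 − 30 = 171 months
Less pre-trial detention credit: 171 months − 24 months = 147 months
Cap at 220 months: 147 months is within the cap, no reduction.

147 months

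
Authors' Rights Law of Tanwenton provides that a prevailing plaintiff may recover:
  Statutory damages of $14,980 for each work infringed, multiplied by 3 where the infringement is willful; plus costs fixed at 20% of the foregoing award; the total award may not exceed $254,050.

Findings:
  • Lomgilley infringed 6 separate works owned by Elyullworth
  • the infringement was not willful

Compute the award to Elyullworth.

$107,856

Statutory damages: 6 × $14,980 = $89,880
Infringement not willful: no ×3 enhancement.
Costs: 20% of $89,880 = $17,976
Award plus costs: $89,880 + $17,976 = $107,856
Cap at $254,050: $107,856 is within the cap, no reduction.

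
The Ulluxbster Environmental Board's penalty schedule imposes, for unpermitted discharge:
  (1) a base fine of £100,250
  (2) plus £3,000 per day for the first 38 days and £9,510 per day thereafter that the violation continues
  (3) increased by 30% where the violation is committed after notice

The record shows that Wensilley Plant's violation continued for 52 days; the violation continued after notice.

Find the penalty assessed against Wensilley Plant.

Civil penalty: £451,607

First 38 days: 38 × £3,000 = £114,000
Remaining days: (52 − 38) × £9,510 = £133,140
Per-day component: £114,000 + £133,140 = £247,140
Base plus per-day: £100,250 + £247,140 = £347,390
Enhancement: 30% of £347,390 = £104,217
Enhanced fine: £347,390 + £104,217 = £451,607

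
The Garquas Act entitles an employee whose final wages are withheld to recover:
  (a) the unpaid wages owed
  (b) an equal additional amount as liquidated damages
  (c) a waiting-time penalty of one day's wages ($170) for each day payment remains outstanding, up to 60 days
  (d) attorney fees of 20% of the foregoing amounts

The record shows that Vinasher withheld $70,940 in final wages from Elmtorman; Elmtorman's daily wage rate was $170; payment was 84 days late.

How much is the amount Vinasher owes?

Total award: $182,496

Liquidated damages (equal amount): $70,940
Penalty days: min(84, 60) = 60
Waiting-time penalty: 60 × $170 = $10,200
Subtotal: $70,940 + $70,940 + $10,200 = $152,080
Attorney fees: 20% of $152,080 = $30,416
Total award: $152,080 + $30,416 = $182,496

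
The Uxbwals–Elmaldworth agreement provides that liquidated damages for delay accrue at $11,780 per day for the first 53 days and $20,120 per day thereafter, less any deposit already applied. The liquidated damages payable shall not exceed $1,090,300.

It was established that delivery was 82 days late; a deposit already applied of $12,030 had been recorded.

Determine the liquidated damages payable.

$1,090,300

First 53 days: 53 × $11,780 = $624,340
Remaining days: (82 − 53) × $20,120 = $583,480
Accrued per-day damages: $624,340 + $583,480 = $1,207,820
Less deposit already applied: $1,207,820 − $12,030 = $1,195,790
Cap at $1,090,300: $1,195,790 exceeds the cap → $1,090,300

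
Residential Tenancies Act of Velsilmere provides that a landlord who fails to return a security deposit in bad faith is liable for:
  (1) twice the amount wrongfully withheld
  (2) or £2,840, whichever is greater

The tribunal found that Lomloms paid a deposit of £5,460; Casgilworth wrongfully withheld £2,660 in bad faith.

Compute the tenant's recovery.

Doubled: 2 × £2,660 = £5,320
Minimum £2,840: £5,320 meets the minimum, no increase.

£5,320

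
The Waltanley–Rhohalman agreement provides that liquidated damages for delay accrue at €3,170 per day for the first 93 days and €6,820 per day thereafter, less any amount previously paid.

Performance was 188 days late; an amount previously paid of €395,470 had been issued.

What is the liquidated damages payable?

First 93 days: 93 × €3,170 = €294,810
Remaining days: (188 − 93) × €6,820 = €647,900
Accrued per-day damages: €294,810 + €647,900 = €942,710
Less amount previously paid: €942,710 − €395,470 = €547,240

€547,240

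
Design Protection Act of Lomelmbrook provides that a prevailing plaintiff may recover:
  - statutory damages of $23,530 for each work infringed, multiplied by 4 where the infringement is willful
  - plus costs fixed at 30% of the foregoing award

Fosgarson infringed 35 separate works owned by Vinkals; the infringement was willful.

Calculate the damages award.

Statutory damages: 35 × $23,530 = $823,550
Multiplied by 4: 4 × $823,550 = $3,294,200
Costs: 30% of $3,294,200 = $988,260
Award plus costs: $3,294,200 + $988,260 = $4,282,460

Award: $4,282,460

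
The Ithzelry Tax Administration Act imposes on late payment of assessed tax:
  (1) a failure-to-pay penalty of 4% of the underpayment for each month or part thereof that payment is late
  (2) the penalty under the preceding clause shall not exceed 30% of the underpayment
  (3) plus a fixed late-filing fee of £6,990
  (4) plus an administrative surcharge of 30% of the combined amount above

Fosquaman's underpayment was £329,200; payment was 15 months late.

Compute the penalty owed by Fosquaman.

Accrued rate: 4% × 15 = 60%, capped at 30% → 30%
Failure-to-pay penalty: 30% of £329,200 = £98,760
Penalty before surcharge: £98,760 + £6,990 = £105,750
Administrative surcharge: 30% of £105,750 = £31,725
Total penalty: £105,750 + £31,725 = £137,475

£137,475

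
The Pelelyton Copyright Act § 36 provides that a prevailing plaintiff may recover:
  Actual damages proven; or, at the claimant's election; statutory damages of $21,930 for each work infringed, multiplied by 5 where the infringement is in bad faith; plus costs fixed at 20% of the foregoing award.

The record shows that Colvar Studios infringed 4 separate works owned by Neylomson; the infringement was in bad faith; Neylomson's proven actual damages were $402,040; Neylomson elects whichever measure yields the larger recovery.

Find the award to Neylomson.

$526,320

Statutory damages: 4 × $21,930 = $87,720
Multiplied by 5: 5 × $87,720 = $438,600
Greater of actual damages ($402,040) or enhanced statutory damages ($438,600): $438,600
Costs: 20% of $438,600 = $87,720
Award plus costs: $438,600 + $87,720 = $526,320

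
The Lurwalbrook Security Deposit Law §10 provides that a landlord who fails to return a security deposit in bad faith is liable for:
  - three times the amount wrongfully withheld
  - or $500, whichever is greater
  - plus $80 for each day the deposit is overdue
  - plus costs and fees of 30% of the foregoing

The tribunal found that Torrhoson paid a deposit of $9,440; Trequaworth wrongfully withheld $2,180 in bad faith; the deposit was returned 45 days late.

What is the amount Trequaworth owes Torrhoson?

Trebled: 3 × $2,180 = $6,540
Minimum $500: $6,540 meets the minimum, no increase.
Late-return penalty: 45 × $80 = $3,600
Damages plus late penalty: $6,540 + $3,600 = $10,140
Costs and fees: 30% of $10,140 = $3,042
Total recovery: $10,140 + $3,042 = $13,182

Recovery: $13,182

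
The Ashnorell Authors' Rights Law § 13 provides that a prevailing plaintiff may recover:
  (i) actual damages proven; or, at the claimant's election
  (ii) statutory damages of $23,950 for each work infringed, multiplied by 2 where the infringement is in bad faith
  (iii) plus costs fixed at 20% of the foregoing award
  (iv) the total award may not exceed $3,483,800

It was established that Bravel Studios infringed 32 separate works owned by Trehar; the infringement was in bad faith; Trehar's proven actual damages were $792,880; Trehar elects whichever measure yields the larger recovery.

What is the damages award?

Statutory damages: 32 × $23,950 = $766,400
Doubled: 2 × $766,400 = $1,532,800
Greater of actual damages ($792,880) or enhanced statutory damages ($1,532,800): $1,532,800
Costs: 20% of $1,532,800 = $306,560
Award plus costs: $1,532,800 + $306,560 = $1,839,360
Cap at $3,483,800: $1,839,360 is within the cap, no reduction.

$1,839,360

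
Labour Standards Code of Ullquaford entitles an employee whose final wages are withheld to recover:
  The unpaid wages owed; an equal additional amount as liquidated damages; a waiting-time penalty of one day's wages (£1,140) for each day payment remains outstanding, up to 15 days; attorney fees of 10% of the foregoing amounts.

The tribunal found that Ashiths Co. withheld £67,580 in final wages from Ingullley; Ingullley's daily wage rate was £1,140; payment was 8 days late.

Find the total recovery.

£158,708

Liquidated damages (equal amount): £67,580
Penalty days: min(8, 15) = 8
Waiting-time penalty: 8 × £1,140 = £9,120
Subtotal: £67,580 + £67,580 + £9,120 = £144,280
Attorney fees: 10% of £144,280 = £14,428
Total award: £144,280 + £14,428 = £158,708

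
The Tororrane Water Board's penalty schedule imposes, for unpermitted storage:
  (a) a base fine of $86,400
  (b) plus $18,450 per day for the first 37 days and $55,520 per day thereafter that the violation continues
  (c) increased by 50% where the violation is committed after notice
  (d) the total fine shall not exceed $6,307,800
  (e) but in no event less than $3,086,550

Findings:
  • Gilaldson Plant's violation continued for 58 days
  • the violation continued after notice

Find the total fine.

First 37 days: 37 × $18,450 = $682,650
Remaining days: (58 − 37) × $55,520 = $1,165,920
Per-day component: $682,650 + $1,165,920 = $1,848,570
Base plus per-day: $86,400 + $1,848,570 = $1,934,970
Enhancement: 50% of $1,934,970 = $967,485
Enhanced fine: $1,934,970 + $967,485 = $2,902,455
Cap at $6,307,800: $2,902,455 is within the cap, no reduction.
Minimum $3,086,550: $2,902,455 is below the minimum → $3,086,550

Civil penalty: $3,086,550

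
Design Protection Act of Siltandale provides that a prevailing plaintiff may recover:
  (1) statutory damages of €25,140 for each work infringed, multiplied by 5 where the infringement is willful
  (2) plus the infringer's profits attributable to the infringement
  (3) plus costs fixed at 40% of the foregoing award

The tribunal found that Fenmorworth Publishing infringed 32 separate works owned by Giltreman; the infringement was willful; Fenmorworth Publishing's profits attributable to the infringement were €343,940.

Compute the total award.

€6,112,876

Statutory damages: 32 × €25,140 = €804,480
Multiplied by 5: 5 × €804,480 = €4,022,400
Combined award: €4,022,400 + €343,940 = €4,366,340
Costs: 40% of €4,366,340 = €1,746,536
Award plus costs: €4,366,340 + €1,746,536 = €6,112,876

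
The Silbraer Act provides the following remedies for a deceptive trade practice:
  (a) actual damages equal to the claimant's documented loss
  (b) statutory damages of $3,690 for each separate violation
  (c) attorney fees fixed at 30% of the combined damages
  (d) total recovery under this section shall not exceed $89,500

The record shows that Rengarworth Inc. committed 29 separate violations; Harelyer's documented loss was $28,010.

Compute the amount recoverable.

$89,500

Statutory damages: 29 × $3,690 = $107,010
Combined damages: $28,010 + $107,010 = $135,020
Attorney fees: 30% of $135,020 = $40,506
Total before cap: $135,020 + $40,506 = $175,526
Cap at $89,500: $175,526 exceeds the cap → $89,500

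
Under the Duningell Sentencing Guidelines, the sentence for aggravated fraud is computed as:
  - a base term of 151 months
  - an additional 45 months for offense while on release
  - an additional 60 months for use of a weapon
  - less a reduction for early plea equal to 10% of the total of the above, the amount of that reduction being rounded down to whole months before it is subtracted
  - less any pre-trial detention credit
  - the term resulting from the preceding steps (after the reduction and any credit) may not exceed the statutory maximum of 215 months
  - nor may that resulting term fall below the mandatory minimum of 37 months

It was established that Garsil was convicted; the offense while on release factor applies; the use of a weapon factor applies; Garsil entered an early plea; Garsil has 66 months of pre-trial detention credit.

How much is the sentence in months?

Offense while on release enhancement: +45 months
Use of a weapon enhancement: +60 months
Adjusted term: 151 months + 45 months + 60 months = 256 months
Early plea reduction: 10% of 256 months = 25 months (rounded down)
After reduction: 256 − 25 = 231 months
Less pre-trial detention credit: 231 months − 66 months = 165 months
Cap at 215 months: 165 months is within the cap, no reduction.
Minimum 37 months: 165 months meets the minimum, no increase.

165 months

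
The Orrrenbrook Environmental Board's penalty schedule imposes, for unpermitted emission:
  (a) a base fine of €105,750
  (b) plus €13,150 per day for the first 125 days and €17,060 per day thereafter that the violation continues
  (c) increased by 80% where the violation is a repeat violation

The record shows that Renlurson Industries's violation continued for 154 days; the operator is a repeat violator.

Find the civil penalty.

First 125 days: 125 × €13,150 = €1,643,750
Remaining days: (154 − 125) × €17,060 = €494,740
Per-day component: €1,643,750 + €494,740 = €2,138,490
Base plus per-day: €105,750 + €2,138,490 = €2,244,240
Enhancement: 80% of €2,244,240 = €1,795,392
Enhanced fine: €2,244,240 + €1,795,392 = €4,039,632

€4,039,632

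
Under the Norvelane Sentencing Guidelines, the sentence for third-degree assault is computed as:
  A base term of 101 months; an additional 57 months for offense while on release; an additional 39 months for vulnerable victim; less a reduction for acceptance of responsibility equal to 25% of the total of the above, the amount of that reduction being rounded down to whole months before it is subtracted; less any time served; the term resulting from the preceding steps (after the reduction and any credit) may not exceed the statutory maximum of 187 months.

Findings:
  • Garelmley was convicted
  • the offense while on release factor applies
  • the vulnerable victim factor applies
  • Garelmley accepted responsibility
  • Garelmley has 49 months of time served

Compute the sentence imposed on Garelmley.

Offense while on release enhancement: +57 months
Vulnerable victim enhancement: +39 months
Adjusted term: 101 months + 57 months + 39 months = 197 months
Acceptance of responsibility reduction: 25% of 197 months = 49 months (rounded down)
After reduction: 197 − 49 = 148 months
Less time served: 148 months − 49 months = 99 months
Cap at 187 months: 99 months is within the cap, no reduction.

99 months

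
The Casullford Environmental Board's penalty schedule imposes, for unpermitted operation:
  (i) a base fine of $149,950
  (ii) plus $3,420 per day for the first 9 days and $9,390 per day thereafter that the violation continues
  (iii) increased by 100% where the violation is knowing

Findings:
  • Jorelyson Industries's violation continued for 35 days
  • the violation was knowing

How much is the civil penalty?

$849,740

First 9 days: 9 × $3,420 = $30,780
Remaining days: (35 − 9) × $9,390 = $244,140
Per-day component: $30,780 + $244,140 = $274,920
Base plus per-day: $149,950 + $274,920 = $424,870
Enhancement: 100% of $424,870 = $424,870
Enhanced fine: $424,870 + $424,870 = $849,740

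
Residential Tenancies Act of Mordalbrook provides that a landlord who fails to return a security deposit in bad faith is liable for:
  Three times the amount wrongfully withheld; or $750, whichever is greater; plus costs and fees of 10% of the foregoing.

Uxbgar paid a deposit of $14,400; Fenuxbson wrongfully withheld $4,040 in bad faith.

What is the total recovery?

$13,332

Trebled: 3 × $4,040 = $12,120
Minimum $750: $12,120 meets the minimum, no increase.
Costs and fees: 10% of $12,120 = $1,212
Total recovery: $12,120 + $1,212 = $13,332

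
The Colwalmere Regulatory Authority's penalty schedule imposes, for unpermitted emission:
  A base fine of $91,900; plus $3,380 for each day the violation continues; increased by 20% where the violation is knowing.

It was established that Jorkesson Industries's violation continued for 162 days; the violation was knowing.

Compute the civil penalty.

Per-day component: 162 × $3,380 = $547,560
Base plus per-day: $91,900 + $547,560 = $639,460
Enhancement: 20% of $639,460 = $127,892
Enhanced fine: $639,460 + $127,892 = $767,352

Civil penalty: $767,352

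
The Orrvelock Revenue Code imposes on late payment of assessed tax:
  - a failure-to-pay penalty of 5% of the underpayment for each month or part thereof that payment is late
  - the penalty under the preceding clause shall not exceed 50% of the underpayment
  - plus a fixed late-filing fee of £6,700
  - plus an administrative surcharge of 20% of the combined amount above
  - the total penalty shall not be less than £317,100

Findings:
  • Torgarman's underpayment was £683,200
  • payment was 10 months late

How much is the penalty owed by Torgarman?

Penalty: £417,960

Accrued rate: 5% × 10 = 50%, capped at 50% → 50%
Failure-to-pay penalty: 50% of £683,200 = £341,600
Penalty before surcharge: £341,600 + £6,700 = £348,300
Administrative surcharge: 20% of £348,300 = £69,660
Total penalty: £348,300 + £69,660 = £417,960
Minimum £317,100: £417,960 meets the minimum, no increase.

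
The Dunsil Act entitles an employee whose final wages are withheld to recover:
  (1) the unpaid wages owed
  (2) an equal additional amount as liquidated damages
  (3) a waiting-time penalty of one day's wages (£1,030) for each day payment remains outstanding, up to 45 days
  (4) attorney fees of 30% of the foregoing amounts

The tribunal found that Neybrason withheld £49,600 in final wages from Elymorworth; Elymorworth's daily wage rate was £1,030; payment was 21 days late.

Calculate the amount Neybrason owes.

Liquidated damages (equal amount): £49,600
Penalty days: min(21, 45) = 21
Waiting-time penalty: 21 × £1,030 = £21,630
Subtotal: £49,600 + £49,600 + £21,630 = £120,830
Attorney fees: 30% of £120,830 = £36,249
Total award: £120,830 + £36,249 = £157,079

Total award: £157,079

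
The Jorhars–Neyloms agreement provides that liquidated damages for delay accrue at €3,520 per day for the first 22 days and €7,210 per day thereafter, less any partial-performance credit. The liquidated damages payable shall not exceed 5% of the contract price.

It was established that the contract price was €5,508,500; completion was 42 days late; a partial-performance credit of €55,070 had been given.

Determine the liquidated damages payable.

First 22 days: 22 × €3,520 = €77,440
Remaining days: (42 − 22) × €7,210 = €144,200
Accrued per-day damages: €77,440 + €144,200 = €221,640
Less partial-performance credit: €221,640 − €55,070 = €166,570
Cap: 5% of €5,508,500 = €275,425
Cap at €275,425: €166,570 is within the cap, no reduction.

€166,570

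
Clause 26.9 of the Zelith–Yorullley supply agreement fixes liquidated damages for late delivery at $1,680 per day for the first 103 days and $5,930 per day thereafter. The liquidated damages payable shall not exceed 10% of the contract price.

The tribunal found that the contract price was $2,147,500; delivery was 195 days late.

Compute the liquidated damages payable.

First 103 days: 103 × $1,680 = $173,040
Remaining days: (195 − 103) × $5,930 = $545,560
Accrued per-day damages: $173,040 + $545,560 = $718,600
Cap: 10% of $2,147,500 = $214,750
Cap at $214,750: $718,600 exceeds the cap → $214,750

$214,750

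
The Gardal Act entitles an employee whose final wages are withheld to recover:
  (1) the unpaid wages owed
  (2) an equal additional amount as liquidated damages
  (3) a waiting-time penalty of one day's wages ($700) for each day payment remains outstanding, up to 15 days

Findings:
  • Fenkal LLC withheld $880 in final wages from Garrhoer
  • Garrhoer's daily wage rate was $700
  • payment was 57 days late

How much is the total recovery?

Liquidated damages (equal amount): $880
Penalty days: min(57, 15) = 15
Waiting-time penalty: 15 × $700 = $10,500
Total award: $880 + $880 + $10,500 = $12,260

$12,260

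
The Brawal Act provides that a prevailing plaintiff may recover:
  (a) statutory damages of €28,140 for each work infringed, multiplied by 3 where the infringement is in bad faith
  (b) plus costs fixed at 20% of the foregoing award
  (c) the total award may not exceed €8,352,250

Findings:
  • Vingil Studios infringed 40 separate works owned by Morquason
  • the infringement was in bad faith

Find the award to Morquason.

Statutory damages: 40 × €28,140 = €1,125,600
Trebled: 3 × €1,125,600 = €3,376,800
Costs: 20% of €3,376,800 = €675,360
Award plus costs: €3,376,800 + €675,360 = €4,052,160
Cap at €8,352,250: €4,052,160 is within the cap, no reduction.

€4,052,160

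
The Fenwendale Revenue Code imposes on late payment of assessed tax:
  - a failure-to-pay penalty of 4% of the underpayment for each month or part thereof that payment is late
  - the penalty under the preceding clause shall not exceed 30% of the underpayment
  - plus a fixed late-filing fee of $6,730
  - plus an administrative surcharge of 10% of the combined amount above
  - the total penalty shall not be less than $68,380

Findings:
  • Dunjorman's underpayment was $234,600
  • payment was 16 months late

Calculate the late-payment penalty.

Penalty: $84,821

Accrued rate: 4% × 16 = 64%, capped at 30% → 30%
Failure-to-pay penalty: 30% of $234,600 = $70,380
Penalty before surcharge: $70,380 + $6,730 = $77,110
Administrative surcharge: 10% of $77,110 = $7,711
Total penalty: $77,110 + $7,711 = $84,821
Minimum $68,380: $84,821 meets the minimum, no increase.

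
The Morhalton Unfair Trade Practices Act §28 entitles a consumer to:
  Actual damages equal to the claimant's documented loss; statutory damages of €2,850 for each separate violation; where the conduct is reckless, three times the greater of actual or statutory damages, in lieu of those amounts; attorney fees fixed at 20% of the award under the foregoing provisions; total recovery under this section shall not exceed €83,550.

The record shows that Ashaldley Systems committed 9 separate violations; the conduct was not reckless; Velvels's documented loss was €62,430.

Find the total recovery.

Total recovery: €83,550

Statutory damages: 9 × €2,850 = €25,650
Conduct not reckless: the in-lieu enhancement does not apply.
Actual plus statutory damages: €62,430 + €25,650 = €88,080
Attorney fees: 20% of €88,080 = €17,616
Total before cap: €88,080 + €17,616 = €105,696
Cap at €83,550: €105,696 exceeds the cap → €83,550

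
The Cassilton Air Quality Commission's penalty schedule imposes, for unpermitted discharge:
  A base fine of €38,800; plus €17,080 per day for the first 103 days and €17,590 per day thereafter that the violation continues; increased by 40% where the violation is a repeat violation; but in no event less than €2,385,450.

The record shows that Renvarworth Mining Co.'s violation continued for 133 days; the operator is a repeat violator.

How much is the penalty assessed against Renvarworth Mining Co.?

€3,256,036

First 103 days: 103 × €17,080 = €1,759,240
Remaining days: (133 − 103) × €17,590 = €527,700
Per-day component: €1,759,240 + €527,700 = €2,286,940
Base plus per-day: €38,800 + €2,286,940 = €2,325,740
Enhancement: 40% of €2,325,740 = €930,296
Enhanced fine: €2,325,740 + €930,296 = €3,256,036
Minimum €2,385,450: €3,256,036 meets the minimum, no increase.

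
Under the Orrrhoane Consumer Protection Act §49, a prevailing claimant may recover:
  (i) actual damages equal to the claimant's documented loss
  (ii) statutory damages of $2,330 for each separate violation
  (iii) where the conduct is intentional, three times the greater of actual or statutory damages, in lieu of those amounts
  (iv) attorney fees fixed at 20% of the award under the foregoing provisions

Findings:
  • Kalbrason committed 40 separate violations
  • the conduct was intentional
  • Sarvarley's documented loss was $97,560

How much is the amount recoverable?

$351,216

Statutory damages: 40 × $2,330 = $93,200
Greater of actual damages ($97,560) or statutory damages ($93,200): $97,560
Trebled: 3 × $97,560 = $292,680
Attorney fees: 20% of $292,680 = $58,536
Total recovery: $292,680 + $58,536 = $351,216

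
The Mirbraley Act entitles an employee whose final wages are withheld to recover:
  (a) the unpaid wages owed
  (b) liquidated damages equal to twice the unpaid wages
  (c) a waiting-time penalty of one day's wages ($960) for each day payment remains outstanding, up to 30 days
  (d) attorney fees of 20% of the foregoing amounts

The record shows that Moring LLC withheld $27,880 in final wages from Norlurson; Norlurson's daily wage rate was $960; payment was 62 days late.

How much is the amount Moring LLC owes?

Total award: $134,928

Doubled: 2 × $27,880 = $55,760
Penalty days: min(62, 30) = 30
Waiting-time penalty: 30 × $960 = $28,800
Subtotal: $27,880 + $55,760 + $28,800 = $112,440
Attorney fees: 20% of $112,440 = $22,488
Total award: $112,440 + $22,488 = $134,928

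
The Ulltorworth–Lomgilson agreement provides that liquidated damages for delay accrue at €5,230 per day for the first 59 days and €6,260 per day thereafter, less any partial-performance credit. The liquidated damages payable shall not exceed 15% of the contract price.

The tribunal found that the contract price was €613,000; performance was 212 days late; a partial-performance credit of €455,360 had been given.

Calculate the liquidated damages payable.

€91,950

First 59 days: 59 × €5,230 = €308,570
Remaining days: (212 − 59) × €6,260 = €957,780
Accrued per-day damages: €308,570 + €957,780 = €1,266,350
Less partial-performance credit: €1,266,350 − €455,360 = €810,990
Cap: 15% of €613,000 = €91,950
Cap at €91,950: €810,990 exceeds the cap → €91,950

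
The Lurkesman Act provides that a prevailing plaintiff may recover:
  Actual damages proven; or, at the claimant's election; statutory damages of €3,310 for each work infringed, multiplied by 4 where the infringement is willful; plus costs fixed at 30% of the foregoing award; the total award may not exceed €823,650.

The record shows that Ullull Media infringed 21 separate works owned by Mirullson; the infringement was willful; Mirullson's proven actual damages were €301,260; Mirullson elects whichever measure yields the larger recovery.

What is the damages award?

Statutory damages: 21 × €3,310 = €69,510
Multiplied by 4: 4 × €69,510 = €278,040
Greater of actual damages (€301,260) or enhanced statutory damages (€278,040): €301,260
Costs: 30% of €301,260 = €90,378
Award plus costs: €301,260 + €90,378 = €391,638
Cap at €823,650: €391,638 is within the cap, no reduction.

Award: €391,638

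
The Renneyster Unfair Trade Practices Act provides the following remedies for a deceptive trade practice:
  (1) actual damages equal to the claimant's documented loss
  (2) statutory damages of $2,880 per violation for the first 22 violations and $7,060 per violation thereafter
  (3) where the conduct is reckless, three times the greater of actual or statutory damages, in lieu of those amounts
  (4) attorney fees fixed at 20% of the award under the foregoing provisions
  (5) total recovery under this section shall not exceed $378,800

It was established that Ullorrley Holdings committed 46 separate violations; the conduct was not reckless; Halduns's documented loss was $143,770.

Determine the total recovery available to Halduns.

$378,800

First 22 violations: 22 × $2,880 = $63,360
Remaining violations: (46 − 22) × $7,060 = $169,440
Statutory damages: $63,360 + $169,440 = $232,800
Conduct not reckless: the in-lieu enhancement does not apply.
Actual plus statutory damages: $143,770 + $232,800 = $376,570
Attorney fees: 20% of $376,570 = $75,314
Total before cap: $376,570 + $75,314 = $451,884
Cap at $378,800: $451,884 exceeds the cap → $378,800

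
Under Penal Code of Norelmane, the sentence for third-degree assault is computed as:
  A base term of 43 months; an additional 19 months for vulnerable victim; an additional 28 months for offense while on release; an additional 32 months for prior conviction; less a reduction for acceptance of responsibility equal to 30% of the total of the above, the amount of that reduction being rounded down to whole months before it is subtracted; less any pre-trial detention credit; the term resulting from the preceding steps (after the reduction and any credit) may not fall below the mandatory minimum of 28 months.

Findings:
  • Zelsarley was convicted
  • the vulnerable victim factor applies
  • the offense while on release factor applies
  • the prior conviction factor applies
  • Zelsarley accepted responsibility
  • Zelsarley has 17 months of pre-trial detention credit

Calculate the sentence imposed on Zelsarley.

Sentence: 69 months

Vulnerable victim enhancement: +19 months
Offense while on release enhancement: +28 months
Prior conviction enhancement: +32 months
Adjusted term: 43 months + 19 months + 28 months + 32 months = 122 months
Acceptance of responsibility reduction: 30% of 122 months = 36 months (rounded down)
After reduction: 122 − 36 = 86 months
Less pre-trial detention credit: 86 months − 17 months = 69 months
Minimum 28 months: 69 months meets the minimum, no increase.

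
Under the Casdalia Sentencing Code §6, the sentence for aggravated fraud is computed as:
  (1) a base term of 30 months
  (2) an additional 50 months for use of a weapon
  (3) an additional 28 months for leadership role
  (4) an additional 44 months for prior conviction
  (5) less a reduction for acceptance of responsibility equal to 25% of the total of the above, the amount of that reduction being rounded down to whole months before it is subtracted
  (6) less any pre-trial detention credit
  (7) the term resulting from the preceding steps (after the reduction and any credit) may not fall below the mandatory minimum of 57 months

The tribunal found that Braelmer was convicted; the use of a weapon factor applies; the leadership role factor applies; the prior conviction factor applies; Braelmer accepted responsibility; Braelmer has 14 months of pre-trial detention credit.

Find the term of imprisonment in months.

Use of a weapon enhancement: +50 months
Leadership role enhancement: +28 months
Prior conviction enhancement: +44 months
Adjusted term: 30 months + 50 months + 28 months + 44 months = 152 months
Acceptance of responsibility reduction: 25% of 152 months = 38 months (rounded down)
After reduction: 152 − 38 = 114 months
Less pre-trial detention credit: 114 months − 14 months = 100 months
Minimum 57 months: 100 months meets the minimum, no increase.

100 months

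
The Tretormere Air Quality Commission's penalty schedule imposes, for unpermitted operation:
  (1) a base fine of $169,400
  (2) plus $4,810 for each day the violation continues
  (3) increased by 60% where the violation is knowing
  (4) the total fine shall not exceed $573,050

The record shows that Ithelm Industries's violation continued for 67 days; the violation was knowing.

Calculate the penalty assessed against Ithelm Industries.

Per-day component: 67 × $4,810 = $322,270
Base plus per-day: $169,400 + $322,270 = $491,670
Enhancement: 60% of $491,670 = $295,002
Enhanced fine: $491,670 + $295,002 = $786,672
Cap at $573,050: $786,672 exceeds the cap → $573,050

Civil penalty: $573,050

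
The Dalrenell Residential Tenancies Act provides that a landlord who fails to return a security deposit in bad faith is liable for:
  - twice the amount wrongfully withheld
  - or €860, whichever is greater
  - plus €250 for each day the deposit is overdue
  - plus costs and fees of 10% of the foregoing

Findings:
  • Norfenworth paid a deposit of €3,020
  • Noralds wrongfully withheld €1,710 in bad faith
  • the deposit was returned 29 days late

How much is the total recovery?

€11,737

Doubled: 2 × €1,710 = €3,420
Minimum €860: €3,420 meets the minimum, no increase.
Late-return penalty: 29 × €250 = €7,250
Damages plus late penalty: €3,420 + €7,250 = €10,670
Costs and fees: 10% of €10,670 = €1,067
Total recovery: €10,670 + €1,067 = €11,737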